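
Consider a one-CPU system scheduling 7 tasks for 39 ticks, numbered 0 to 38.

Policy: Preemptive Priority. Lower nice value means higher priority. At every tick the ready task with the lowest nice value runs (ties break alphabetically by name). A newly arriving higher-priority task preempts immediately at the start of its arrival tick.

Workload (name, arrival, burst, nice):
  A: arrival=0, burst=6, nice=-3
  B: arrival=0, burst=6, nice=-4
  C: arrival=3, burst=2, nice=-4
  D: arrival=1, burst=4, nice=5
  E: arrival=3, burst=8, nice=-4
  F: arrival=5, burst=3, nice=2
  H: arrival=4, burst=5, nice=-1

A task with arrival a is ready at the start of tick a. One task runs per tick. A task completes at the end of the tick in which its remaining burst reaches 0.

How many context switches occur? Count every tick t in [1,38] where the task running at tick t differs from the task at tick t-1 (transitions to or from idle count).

t=0: ready={A,B} → run B
t=1: ready={A,B,D} → run B
t=2: ready={A,B,D} → run B
t=3: ready={A,B,C,D,E} → run B
t=4: ready={A,B,C,D,E,H} → run B
t=5: ready={A,B,C,D,E,F,H} → run B
t=6: ready={A,C,D,E,F,H} → run C
t=7: ready={A,C,D,E,F,H} → run C
t=8: ready={A,D,E,F,H} → run E
t=9: ready={A,D,E,F,H} → run E
t=10: ready={A,D,E,F,H} → run E
t=11: ready={A,D,E,F,H} → run E
t=12: ready={A,D,E,F,H} → run E
t=13: ready={A,D,E,F,H} → run E
t=14: ready={A,D,E,F,H} → run E
t=15: ready={A,D,E,F,H} → run E
t=16: ready={A,D,F,H} → run A
t=17: ready={A,D,F,H} → run A
t=18: ready={A,D,F,H} → run A
t=19: ready={A,D,F,H} → run A
t=20: ready={A,D,F,H} → run A
t=21: ready={A,D,F,H} → run A
t=22: ready={D,F,H} → run H
t=23: ready={D,F,H} → run H
t=24: ready={D,F,H} → run H
t=25: ready={D,F,H} → run H
t=26: ready={D,F,H} → run H
t=27: ready={D,F} → run F
t=28: ready={D,F} → run F
t=29: ready={D,F} → run F
t=30: ready={D} → run D
t=31: ready={D} → run D
t=32: ready={D} → run D
t=33: ready={D} → run D
t=34: (idle)
t=35: (idle)
t=36: (idle)
t=37: (idle)
t=38: (idle)

context switches = 7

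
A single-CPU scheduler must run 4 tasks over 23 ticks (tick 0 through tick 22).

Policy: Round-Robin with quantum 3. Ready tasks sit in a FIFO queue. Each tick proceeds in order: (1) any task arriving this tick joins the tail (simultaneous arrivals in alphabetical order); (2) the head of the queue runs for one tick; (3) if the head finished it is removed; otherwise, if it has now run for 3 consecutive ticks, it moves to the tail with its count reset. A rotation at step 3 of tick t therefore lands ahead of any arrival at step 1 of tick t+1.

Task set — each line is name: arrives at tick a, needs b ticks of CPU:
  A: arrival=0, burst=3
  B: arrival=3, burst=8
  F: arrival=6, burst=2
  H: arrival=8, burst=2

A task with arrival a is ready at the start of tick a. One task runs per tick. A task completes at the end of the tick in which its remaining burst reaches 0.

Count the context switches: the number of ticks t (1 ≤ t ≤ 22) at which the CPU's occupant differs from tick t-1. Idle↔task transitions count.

context switches = 5

t=0: queue=[A] q_used=0 → run A
t=1: queue=[A] q_used=1 → run A
t=2: queue=[A] q_used=2 → run A
t=3: queue=[B] q_used=0 → run B
t=4: queue=[B] q_used=1 → run B
t=5: queue=[B] q_used=2 → run B
t=6: queue=[B,F] q_used=0 → run B
t=7: queue=[B,F] q_used=1 → run B
t=8: queue=[B,F,H] q_used=2 → run B
t=9: queue=[F,H,B] q_used=0 → run F
t=10: queue=[F,H,B] q_used=1 → run F
t=11: queue=[H,B] q_used=0 → run H
t=12: queue=[H,B] q_used=1 → run H
t=13: queue=[B] q_used=0 → run B
t=14: queue=[B] q_used=1 → run B
t=15: (idle)
t=16: (idle)
t=17: (idle)
t=18: (idle)
t=19: (idle)
t=20: (idle)
t=21: (idle)
t=22: (idle)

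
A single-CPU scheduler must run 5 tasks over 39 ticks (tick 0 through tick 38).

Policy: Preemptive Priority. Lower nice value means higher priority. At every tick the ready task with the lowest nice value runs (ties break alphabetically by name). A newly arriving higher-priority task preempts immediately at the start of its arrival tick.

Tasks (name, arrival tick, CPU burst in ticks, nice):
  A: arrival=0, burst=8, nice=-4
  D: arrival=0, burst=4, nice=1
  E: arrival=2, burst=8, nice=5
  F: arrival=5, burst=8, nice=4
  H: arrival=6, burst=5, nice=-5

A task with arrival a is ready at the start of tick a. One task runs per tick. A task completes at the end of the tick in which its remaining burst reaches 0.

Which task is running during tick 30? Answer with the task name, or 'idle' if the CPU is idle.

t=0: ready={A,D} → run A
t=1: ready={A,D} → run A
t=2: ready={A,D,E} → run A
t=3: ready={A,D,E} → run A
t=4: ready={A,D,E} → run A
t=5: ready={A,D,E,F} → run A
t=6: ready={A,D,E,F,H} → run H
t=7: ready={A,D,E,F,H} → run H
t=8: ready={A,D,E,F,H} → run H
t=9: ready={A,D,E,F,H} → run H
t=10: ready={A,D,E,F,H} → run H
t=11: ready={A,D,E,F} → run A
t=12: ready={A,D,E,F} → run A
t=13: ready={D,E,F} → run D
t=14: ready={D,E,F} → run D
t=15: ready={D,E,F} → run D
t=16: ready={D,E,F} → run D
t=17: ready={E,F} → run F
t=18: ready={E,F} → run F
t=19: ready={E,F} → run F
t=20: ready={E,F} → run F
t=21: ready={E,F} → run F
t=22: ready={E,F} → run F
t=23: ready={E,F} → run F
t=24: ready={E,F} → run F
t=25: ready={E} → run E
t=26: ready={E} → run E
t=27: ready={E} → run E
t=28: ready={E} → run E
t=29: ready={E} → run E
t=30: ready={E} → run E
t=31: ready={E} → run E
t=32: ready={E} → run E
t=33: (idle)
t=34: (idle)
t=35: (idle)
t=36: (idle)
t=37: (idle)
t=38: (idle)

running at tick 30 = E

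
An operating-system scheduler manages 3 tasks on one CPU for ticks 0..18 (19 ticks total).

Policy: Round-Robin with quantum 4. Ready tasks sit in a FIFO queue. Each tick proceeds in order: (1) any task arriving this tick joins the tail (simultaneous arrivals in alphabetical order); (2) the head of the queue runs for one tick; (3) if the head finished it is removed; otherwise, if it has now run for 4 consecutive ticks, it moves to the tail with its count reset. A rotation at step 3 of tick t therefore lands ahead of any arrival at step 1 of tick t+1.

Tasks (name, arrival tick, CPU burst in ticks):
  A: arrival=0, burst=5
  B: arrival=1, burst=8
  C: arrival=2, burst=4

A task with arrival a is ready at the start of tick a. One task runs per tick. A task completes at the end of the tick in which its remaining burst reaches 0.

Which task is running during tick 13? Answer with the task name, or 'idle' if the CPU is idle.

running at tick 13 = B

t=0: queue=[A] q_used=0 → run A
t=1: queue=[A,B] q_used=1 → run A
t=2: queue=[A,B,C] q_used=2 → run A
t=3: queue=[A,B,C] q_used=3 → run A
t=4: queue=[B,C,A] q_used=0 → run B
t=5: queue=[B,C,A] q_used=1 → run B
t=6: queue=[B,C,A] q_used=2 → run B
t=7: queue=[B,C,A] q_used=3 → run B
t=8: queue=[C,A,B] q_used=0 → run C
t=9: queue=[C,A,B] q_used=1 → run C
t=10: queue=[C,A,B] q_used=2 → run C
t=11: queue=[C,A,B] q_used=3 → run C
t=12: queue=[A,B] q_used=0 → run A
t=13: queue=[B] q_used=0 → run B
t=14: queue=[B] q_used=1 → run B
t=15: queue=[B] q_used=2 → run B
t=16: queue=[B] q_used=3 → run B
t=17: (idle)
t=18: (idle)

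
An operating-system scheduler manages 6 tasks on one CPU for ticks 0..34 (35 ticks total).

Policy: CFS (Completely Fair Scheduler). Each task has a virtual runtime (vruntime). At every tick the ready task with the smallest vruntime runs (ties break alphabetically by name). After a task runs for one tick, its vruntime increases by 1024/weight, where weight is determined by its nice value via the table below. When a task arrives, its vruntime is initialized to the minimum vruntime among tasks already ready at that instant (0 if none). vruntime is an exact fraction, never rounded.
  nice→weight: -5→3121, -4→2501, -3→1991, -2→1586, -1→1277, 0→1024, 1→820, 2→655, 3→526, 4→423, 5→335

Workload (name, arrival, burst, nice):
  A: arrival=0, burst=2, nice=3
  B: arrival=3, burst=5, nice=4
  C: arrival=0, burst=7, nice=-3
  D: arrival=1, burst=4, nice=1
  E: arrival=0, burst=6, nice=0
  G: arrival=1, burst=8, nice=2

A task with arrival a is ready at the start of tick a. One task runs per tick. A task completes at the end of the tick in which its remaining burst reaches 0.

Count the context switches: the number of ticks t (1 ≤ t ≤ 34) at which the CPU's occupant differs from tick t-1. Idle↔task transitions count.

t=0: vr[A=0 C=0 E=0] → run A
t=1: vr[A=512/263 C=0 D=0 E=0 G=0] → run C
t=2: vr[A=512/263 C=1024/1991 D=0 E=0 G=0] → run D
t=3: vr[A=512/263 B=0 C=1024/1991 D=256/205 E=0 G=0] → run B
t=4: vr[A=512/263 B=1024/423 C=1024/1991 D=256/205 E=0 G=0] → run E
t=5: vr[A=512/263 B=1024/423 C=1024/1991 D=256/205 E=1 G=0] → run G
t=6: vr[A=512/263 B=1024/423 C=1024/1991 D=256/205 E=1 G=1024/655] → run C
t=7: vr[A=512/263 B=1024/423 C=2048/1991 D=256/205 E=1 G=1024/655] → run E
t=8: vr[A=512/263 B=1024/423 C=2048/1991 D=256/205 E=2 G=1024/655] → run C
t=9: vr[A=512/263 B=1024/423 C=3072/1991 D=256/205 E=2 G=1024/655] → run D
t=10: vr[A=512/263 B=1024/423 C=3072/1991 D=512/205 E=2 G=1024/655] → run C
t=11: vr[A=512/263 B=1024/423 C=4096/1991 D=512/205 E=2 G=1024/655] → run G
t=12: vr[A=512/263 B=1024/423 C=4096/1991 D=512/205 E=2 G=2048/655] → run A
t=13: vr[B=1024/423 C=4096/1991 D=512/205 E=2 G=2048/655] → run E
t=14: vr[B=1024/423 C=4096/1991 D=512/205 E=3 G=2048/655] → run C
t=15: vr[B=1024/423 C=5120/1991 D=512/205 E=3 G=2048/655] → run B
t=16: vr[B=2048/423 C=5120/1991 D=512/205 E=3 G=2048/655] → run D
t=17: vr[B=2048/423 C=5120/1991 D=768/205 E=3 G=2048/655] → run C
t=18: vr[B=2048/423 C=6144/1991 D=768/205 E=3 G=2048/655] → run E
t=19: vr[B=2048/423 C=6144/1991 D=768/205 E=4 G=2048/655] → run C
t=20: vr[B=2048/423 D=768/205 E=4 G=2048/655] → run G
t=21: vr[B=2048/423 D=768/205 E=4 G=3072/655] → run D
t=22: vr[B=2048/423 E=4 G=3072/655] → run E
t=23: vr[B=2048/423 E=5 G=3072/655] → run G
t=24: vr[B=2048/423 E=5 G=4096/655] → run B
t=25: vr[B=1024/141 E=5 G=4096/655] → run E
t=26: vr[B=1024/141 G=4096/655] → run G
t=27: vr[B=1024/141 G=1024/131] → run B
t=28: vr[B=4096/423 G=1024/131] → run G
t=29: vr[B=4096/423 G=6144/655] → run G
t=30: vr[B=4096/423 G=7168/655] → run B
t=31: vr[G=7168/655] → run G
t=32: (idle)
t=33: (idle)
t=34: (idle)

context switches = 31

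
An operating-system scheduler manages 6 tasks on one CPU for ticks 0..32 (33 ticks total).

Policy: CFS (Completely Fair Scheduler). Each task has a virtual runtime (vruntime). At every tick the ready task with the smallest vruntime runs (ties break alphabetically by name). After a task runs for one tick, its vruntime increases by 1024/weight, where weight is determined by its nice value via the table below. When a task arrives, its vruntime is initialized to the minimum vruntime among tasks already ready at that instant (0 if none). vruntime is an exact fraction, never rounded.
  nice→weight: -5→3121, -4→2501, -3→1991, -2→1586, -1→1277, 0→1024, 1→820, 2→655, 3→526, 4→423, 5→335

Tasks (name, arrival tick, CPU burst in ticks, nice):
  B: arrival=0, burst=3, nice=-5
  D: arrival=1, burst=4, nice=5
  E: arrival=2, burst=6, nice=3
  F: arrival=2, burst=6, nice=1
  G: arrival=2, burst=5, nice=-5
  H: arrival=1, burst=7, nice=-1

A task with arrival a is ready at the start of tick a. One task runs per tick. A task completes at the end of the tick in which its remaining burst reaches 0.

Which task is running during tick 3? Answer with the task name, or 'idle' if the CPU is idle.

t=0: vr[B=0] → run B
t=1: vr[B=1024/3121 D=1024/3121 H=1024/3121] → run B
t=2: vr[B=2048/3121 D=1024/3121 E=1024/3121 F=1024/3121 G=1024/3121 H=1024/3121] → run D
t=3: vr[B=2048/3121 D=3538944/1045535 E=1024/3121 F=1024/3121 G=1024/3121 H=1024/3121] → run E
t=4: vr[B=2048/3121 D=3538944/1045535 E=1867264/820823 F=1024/3121 G=1024/3121 H=1024/3121] → run F
t=5: vr[B=2048/3121 D=3538944/1045535 E=1867264/820823 F=1008896/639805 G=1024/3121 H=1024/3121] → run G
t=6: vr[B=2048/3121 D=3538944/1045535 E=1867264/820823 F=1008896/639805 G=2048/3121 H=1024/3121] → run H
t=7: vr[B=2048/3121 D=3538944/1045535 E=1867264/820823 F=1008896/639805 G=2048/3121 H=4503552/3985517] → run B
t=8: vr[D=3538944/1045535 E=1867264/820823 F=1008896/639805 G=2048/3121 H=4503552/3985517] → run G
t=9: vr[D=3538944/1045535 E=1867264/820823 F=1008896/639805 G=3072/3121 H=4503552/3985517] → run G
t=10: vr[D=3538944/1045535 E=1867264/820823 F=1008896/639805 G=4096/3121 H=4503552/3985517] → run H
t=11: vr[D=3538944/1045535 E=1867264/820823 F=1008896/639805 G=4096/3121 H=7699456/3985517] → run G
t=12: vr[D=3538944/1045535 E=1867264/820823 F=1008896/639805 G=5120/3121 H=7699456/3985517] → run F
t=13: vr[D=3538944/1045535 E=1867264/820823 F=1807872/639805 G=5120/3121 H=7699456/3985517] → run G
t=14: vr[D=3538944/1045535 E=1867264/820823 F=1807872/639805 H=7699456/3985517] → run H
t=15: vr[D=3538944/1045535 E=1867264/820823 F=1807872/639805 H=10895360/3985517] → run E
t=16: vr[D=3538944/1045535 E=3465216/820823 F=1807872/639805 H=10895360/3985517] → run H
t=17: vr[D=3538944/1045535 E=3465216/820823 F=1807872/639805 H=14091264/3985517] → run F
t=18: vr[D=3538944/1045535 E=3465216/820823 F=2606848/639805 H=14091264/3985517] → run D
t=19: vr[D=6734848/1045535 E=3465216/820823 F=2606848/639805 H=14091264/3985517] → run H
t=20: vr[D=6734848/1045535 E=3465216/820823 F=2606848/639805 H=17287168/3985517] → run F
t=21: vr[D=6734848/1045535 E=3465216/820823 F=3405824/639805 H=17287168/3985517] → run E
t=22: vr[D=6734848/1045535 E=5063168/820823 F=3405824/639805 H=17287168/3985517] → run H
t=23: vr[D=6734848/1045535 E=5063168/820823 F=3405824/639805 H=20483072/3985517] → run H
t=24: vr[D=6734848/1045535 E=5063168/820823 F=3405824/639805] → run F
t=25: vr[D=6734848/1045535 E=5063168/820823 F=840960/127961] → run E
t=26: vr[D=6734848/1045535 E=6661120/820823 F=840960/127961] → run D
t=27: vr[D=9930752/1045535 E=6661120/820823 F=840960/127961] → run F
t=28: vr[D=9930752/1045535 E=6661120/820823] → run E
t=29: vr[D=9930752/1045535 E=8259072/820823] → run D
t=30: vr[E=8259072/820823] → run E
t=31: (idle)
t=32: (idle)

running at tick 3 = E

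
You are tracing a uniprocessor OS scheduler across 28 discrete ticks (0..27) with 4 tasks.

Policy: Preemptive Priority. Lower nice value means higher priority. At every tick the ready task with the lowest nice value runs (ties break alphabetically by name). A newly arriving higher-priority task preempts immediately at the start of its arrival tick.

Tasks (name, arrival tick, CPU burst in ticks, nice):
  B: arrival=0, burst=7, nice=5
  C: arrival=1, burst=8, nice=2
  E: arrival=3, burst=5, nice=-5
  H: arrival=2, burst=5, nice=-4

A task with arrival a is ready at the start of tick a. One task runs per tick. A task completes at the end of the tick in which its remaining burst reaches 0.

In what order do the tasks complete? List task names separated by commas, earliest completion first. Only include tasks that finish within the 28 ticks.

completion order = E, H, C, B

t=0: ready={B} → run B
t=1: ready={B,C} → run C
t=2: ready={B,C,H} → run H
t=3: ready={B,C,E,H} → run E
t=4: ready={B,C,E,H} → run E
t=5: ready={B,C,E,H} → run E
t=6: ready={B,C,E,H} → run E
t=7: ready={B,C,E,H} → run E
t=8: ready={B,C,H} → run H
t=9: ready={B,C,H} → run H
t=10: ready={B,C,H} → run H
t=11: ready={B,C,H} → run H
t=12: ready={B,C} → run C
t=13: ready={B,C} → run C
t=14: ready={B,C} → run C
t=15: ready={B,C} → run C
t=16: ready={B,C} → run C
t=17: ready={B,C} → run C
t=18: ready={B,C} → run C
t=19: ready={B} → run B
t=20: ready={B} → run B
t=21: ready={B} → run B
t=22: ready={B} → run B
t=23: ready={B} → run B
t=24: ready={B} → run B
t=25: (idle)
t=26: (idle)
t=27: (idle)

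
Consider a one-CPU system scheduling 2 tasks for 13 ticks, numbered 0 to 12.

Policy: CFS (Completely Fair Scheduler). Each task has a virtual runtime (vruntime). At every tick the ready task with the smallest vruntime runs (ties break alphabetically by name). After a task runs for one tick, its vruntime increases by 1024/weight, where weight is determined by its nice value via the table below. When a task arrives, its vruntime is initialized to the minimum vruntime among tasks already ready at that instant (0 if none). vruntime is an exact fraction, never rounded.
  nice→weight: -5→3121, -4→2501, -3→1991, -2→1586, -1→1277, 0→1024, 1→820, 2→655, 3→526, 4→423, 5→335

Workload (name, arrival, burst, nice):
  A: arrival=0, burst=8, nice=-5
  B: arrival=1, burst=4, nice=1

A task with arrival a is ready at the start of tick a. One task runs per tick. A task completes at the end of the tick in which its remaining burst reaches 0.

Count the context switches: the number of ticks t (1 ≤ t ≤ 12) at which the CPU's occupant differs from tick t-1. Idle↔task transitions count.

t=0: vr[A=0] → run A
t=1: vr[A=1024/3121 B=1024/3121] → run A
t=2: vr[A=2048/3121 B=1024/3121] → run B
t=3: vr[A=2048/3121 B=1008896/639805] → run A
t=4: vr[A=3072/3121 B=1008896/639805] → run A
t=5: vr[A=4096/3121 B=1008896/639805] → run A
t=6: vr[A=5120/3121 B=1008896/639805] → run B
t=7: vr[A=5120/3121 B=1807872/639805] → run A
t=8: vr[A=6144/3121 B=1807872/639805] → run A
t=9: vr[A=7168/3121 B=1807872/639805] → run A
t=10: vr[B=1807872/639805] → run B
t=11: vr[B=2606848/639805] → run B
t=12: (idle)

context switches = 6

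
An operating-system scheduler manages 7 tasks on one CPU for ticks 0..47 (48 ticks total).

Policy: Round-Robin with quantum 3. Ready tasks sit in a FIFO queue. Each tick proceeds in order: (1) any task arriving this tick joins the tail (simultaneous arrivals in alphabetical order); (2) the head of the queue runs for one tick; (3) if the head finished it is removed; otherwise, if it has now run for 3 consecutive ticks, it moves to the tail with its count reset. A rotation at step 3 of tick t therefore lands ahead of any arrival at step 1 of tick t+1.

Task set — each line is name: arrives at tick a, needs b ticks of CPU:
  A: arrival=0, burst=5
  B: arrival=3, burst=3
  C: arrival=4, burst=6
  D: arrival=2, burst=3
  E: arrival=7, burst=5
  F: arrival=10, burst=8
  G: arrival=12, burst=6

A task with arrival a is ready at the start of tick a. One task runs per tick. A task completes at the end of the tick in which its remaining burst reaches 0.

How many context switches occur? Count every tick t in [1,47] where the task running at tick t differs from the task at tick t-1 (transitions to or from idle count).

t=0: queue=[A] q_used=0 → run A
t=1: queue=[A] q_used=1 → run A
t=2: queue=[A,D] q_used=2 → run A
t=3: queue=[D,A,B] q_used=0 → run D
t=4: queue=[D,A,B,C] q_used=1 → run D
t=5: queue=[D,A,B,C] q_used=2 → run D
t=6: queue=[A,B,C] q_used=0 → run A
t=7: queue=[A,B,C,E] q_used=1 → run A
t=8: queue=[B,C,E] q_used=0 → run B
t=9: queue=[B,C,E] q_used=1 → run B
t=10: queue=[B,C,E,F] q_used=2 → run B
t=11: queue=[C,E,F] q_used=0 → run C
t=12: queue=[C,E,F,G] q_used=1 → run C
t=13: queue=[C,E,F,G] q_used=2 → run C
t=14: queue=[E,F,G,C] q_used=0 → run E
t=15: queue=[E,F,G,C] q_used=1 → run E
t=16: queue=[E,F,G,C] q_used=2 → run E
t=17: queue=[F,G,C,E] q_used=0 → run F
t=18: queue=[F,G,C,E] q_used=1 → run F
t=19: queue=[F,G,C,E] q_used=2 → run F
t=20: queue=[G,C,E,F] q_used=0 → run G
t=21: queue=[G,C,E,F] q_used=1 → run G
t=22: queue=[G,C,E,F] q_used=2 → run G
t=23: queue=[C,E,F,G] q_used=0 → run C
t=24: queue=[C,E,F,G] q_used=1 → run C
t=25: queue=[C,E,F,G] q_used=2 → run C
t=26: queue=[E,F,G] q_used=0 → run E
t=27: queue=[E,F,G] q_used=1 → run E
t=28: queue=[F,G] q_used=0 → run F
t=29: queue=[F,G] q_used=1 → run F
t=30: queue=[F,G] q_used=2 → run F
t=31: queue=[G,F] q_used=0 → run G
t=32: queue=[G,F] q_used=1 → run G
t=33: queue=[G,F] q_used=2 → run G
t=34: queue=[F] q_used=0 → run F
t=35: queue=[F] q_used=1 → run F
t=36: (idle)
t=37: (idle)
t=38: (idle)
t=39: (idle)
t=40: (idle)
t=41: (idle)
t=42: (idle)
t=43: (idle)
t=44: (idle)
t=45: (idle)
t=46: (idle)
t=47: (idle)

context switches = 13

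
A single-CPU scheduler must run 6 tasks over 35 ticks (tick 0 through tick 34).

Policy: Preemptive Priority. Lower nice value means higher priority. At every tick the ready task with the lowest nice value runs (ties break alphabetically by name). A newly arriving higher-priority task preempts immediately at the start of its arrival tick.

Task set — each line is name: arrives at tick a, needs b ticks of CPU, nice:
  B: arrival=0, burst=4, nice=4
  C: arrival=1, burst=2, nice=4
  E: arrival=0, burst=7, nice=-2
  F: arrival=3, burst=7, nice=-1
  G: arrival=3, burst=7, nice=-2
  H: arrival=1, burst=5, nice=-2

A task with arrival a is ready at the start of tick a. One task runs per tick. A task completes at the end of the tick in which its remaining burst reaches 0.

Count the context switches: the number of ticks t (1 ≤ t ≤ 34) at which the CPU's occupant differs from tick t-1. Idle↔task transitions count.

context switches = 6

t=0: ready={B,E} → run E
t=1: ready={B,C,E,H} → run E
t=2: ready={B,C,E,H} → run E
t=3: ready={B,C,E,F,G,H} → run E
t=4: ready={B,C,E,F,G,H} → run E
t=5: ready={B,C,E,F,G,H} → run E
t=6: ready={B,C,E,F,G,H} → run E
t=7: ready={B,C,F,G,H} → run G
t=8: ready={B,C,F,G,H} → run G
t=9: ready={B,C,F,G,H} → run G
t=10: ready={B,C,F,G,H} → run G
t=11: ready={B,C,F,G,H} → run G
t=12: ready={B,C,F,G,H} → run G
t=13: ready={B,C,F,G,H} → run G
t=14: ready={B,C,F,H} → run H
t=15: ready={B,C,F,H} → run H
t=16: ready={B,C,F,H} → run H
t=17: ready={B,C,F,H} → run H
t=18: ready={B,C,F,H} → run H
t=19: ready={B,C,F} → run F
t=20: ready={B,C,F} → run F
t=21: ready={B,C,F} → run F
t=22: ready={B,C,F} → run F
t=23: ready={B,C,F} → run F
t=24: ready={B,C,F} → run F
t=25: ready={B,C,F} → run F
t=26: ready={B,C} → run B
t=27: ready={B,C} → run B
t=28: ready={B,C} → run B
t=29: ready={B,C} → run B
t=30: ready={C} → run C
t=31: ready={C} → run C
t=32: (idle)
t=33: (idle)
t=34: (idle)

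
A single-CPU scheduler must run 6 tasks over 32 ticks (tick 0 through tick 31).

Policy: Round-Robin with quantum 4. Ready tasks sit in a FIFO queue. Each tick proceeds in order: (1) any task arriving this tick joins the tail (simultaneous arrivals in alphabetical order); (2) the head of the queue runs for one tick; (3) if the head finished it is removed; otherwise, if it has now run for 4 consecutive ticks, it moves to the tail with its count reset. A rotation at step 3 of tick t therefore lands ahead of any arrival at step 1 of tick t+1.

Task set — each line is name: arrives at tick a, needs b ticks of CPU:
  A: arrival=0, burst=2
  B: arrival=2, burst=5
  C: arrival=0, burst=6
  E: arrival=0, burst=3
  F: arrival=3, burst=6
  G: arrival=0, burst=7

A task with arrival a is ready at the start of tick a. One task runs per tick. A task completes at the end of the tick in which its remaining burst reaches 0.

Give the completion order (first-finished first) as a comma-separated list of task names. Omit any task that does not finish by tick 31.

completion order = A, E, C, G, B, F

t=0: queue=[A,C,E,G] q_used=0 → run A
t=1: queue=[A,C,E,G] q_used=1 → run A
t=2: queue=[C,E,G,B] q_used=0 → run C
t=3: queue=[C,E,G,B,F] q_used=1 → run C
t=4: queue=[C,E,G,B,F] q_used=2 → run C
t=5: queue=[C,E,G,B,F] q_used=3 → run C
t=6: queue=[E,G,B,F,C] q_used=0 → run E
t=7: queue=[E,G,B,F,C] q_used=1 → run E
t=8: queue=[E,G,B,F,C] q_used=2 → run E
t=9: queue=[G,B,F,C] q_used=0 → run G
t=10: queue=[G,B,F,C] q_used=1 → run G
t=11: queue=[G,B,F,C] q_used=2 → run G
t=12: queue=[G,B,F,C] q_used=3 → run G
t=13: queue=[B,F,C,G] q_used=0 → run B
t=14: queue=[B,F,C,G] q_used=1 → run B
t=15: queue=[B,F,C,G] q_used=2 → run B
t=16: queue=[B,F,C,G] q_used=3 → run B
t=17: queue=[F,C,G,B] q_used=0 → run F
t=18: queue=[F,C,G,B] q_used=1 → run F
t=19: queue=[F,C,G,B] q_used=2 → run F
t=20: queue=[F,C,G,B] q_used=3 → run F
t=21: queue=[C,G,B,F] q_used=0 → run C
t=22: queue=[C,G,B,F] q_used=1 → run C
t=23: queue=[G,B,F] q_used=0 → run G
t=24: queue=[G,B,F] q_used=1 → run G
t=25: queue=[G,B,F] q_used=2 → run G
t=26: queue=[B,F] q_used=0 → run B
t=27: queue=[F] q_used=0 → run F
t=28: queue=[F] q_used=1 → run F
t=29: (idle)
t=30: (idle)
t=31: (idle)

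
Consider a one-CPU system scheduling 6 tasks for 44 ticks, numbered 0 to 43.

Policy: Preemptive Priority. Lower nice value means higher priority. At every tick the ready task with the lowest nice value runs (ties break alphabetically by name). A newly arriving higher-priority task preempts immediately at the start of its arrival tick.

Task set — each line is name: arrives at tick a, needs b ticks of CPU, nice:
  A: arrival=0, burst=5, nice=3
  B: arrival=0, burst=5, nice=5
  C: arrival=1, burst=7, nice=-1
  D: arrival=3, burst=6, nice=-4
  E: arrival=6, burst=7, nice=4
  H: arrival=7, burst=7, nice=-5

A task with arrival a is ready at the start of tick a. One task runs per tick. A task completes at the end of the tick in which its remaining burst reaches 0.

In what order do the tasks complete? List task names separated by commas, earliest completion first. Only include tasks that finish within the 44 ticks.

completion order = H, D, C, A, E, B

t=0: ready={A,B} → run A
t=1: ready={A,B,C} → run C
t=2: ready={A,B,C} → run C
t=3: ready={A,B,C,D} → run D
t=4: ready={A,B,C,D} → run D
t=5: ready={A,B,C,D} → run D
t=6: ready={A,B,C,D,E} → run D
t=7: ready={A,B,C,D,E,H} → run H
t=8: ready={A,B,C,D,E,H} → run H
t=9: ready={A,B,C,D,E,H} → run H
t=10: ready={A,B,C,D,E,H} → run H
t=11: ready={A,B,C,D,E,H} → run H
t=12: ready={A,B,C,D,E,H} → run H
t=13: ready={A,B,C,D,E,H} → run H
t=14: ready={A,B,C,D,E} → run D
t=15: ready={A,B,C,D,E} → run D
t=16: ready={A,B,C,E} → run C
t=17: ready={A,B,C,E} → run C
t=18: ready={A,B,C,E} → run C
t=19: ready={A,B,C,E} → run C
t=20: ready={A,B,C,E} → run C
t=21: ready={A,B,E} → run A
t=22: ready={A,B,E} → run A
t=23: ready={A,B,E} → run A
t=24: ready={A,B,E} → run A
t=25: ready={B,E} → run E
t=26: ready={B,E} → run E
t=27: ready={B,E} → run E
t=28: ready={B,E} → run E
t=29: ready={B,E} → run E
t=30: ready={B,E} → run E
t=31: ready={B,E} → run E
t=32: ready={B} → run B
t=33: ready={B} → run B
t=34: ready={B} → run B
t=35: ready={B} → run B
t=36: ready={B} → run B
t=37: (idle)
t=38: (idle)
t=39: (idle)
t=40: (idle)
t=41: (idle)
t=42: (idle)
t=43: (idle)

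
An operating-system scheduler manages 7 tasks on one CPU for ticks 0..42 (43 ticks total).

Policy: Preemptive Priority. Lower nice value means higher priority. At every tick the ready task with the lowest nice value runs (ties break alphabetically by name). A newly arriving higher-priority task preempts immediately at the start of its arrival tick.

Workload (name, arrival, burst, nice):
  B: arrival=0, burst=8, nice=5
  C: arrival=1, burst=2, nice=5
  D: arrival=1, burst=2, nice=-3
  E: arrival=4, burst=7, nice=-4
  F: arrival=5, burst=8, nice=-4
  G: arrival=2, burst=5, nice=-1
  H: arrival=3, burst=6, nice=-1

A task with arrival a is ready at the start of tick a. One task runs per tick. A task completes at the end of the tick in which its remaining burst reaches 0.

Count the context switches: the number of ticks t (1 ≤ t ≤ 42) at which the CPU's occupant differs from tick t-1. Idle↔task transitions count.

context switches = 9

t=0: ready={B} → run B
t=1: ready={B,C,D} → run D
t=2: ready={B,C,D,G} → run D
t=3: ready={B,C,G,H} → run G
t=4: ready={B,C,E,G,H} → run E
t=5: ready={B,C,E,F,G,H} → run E
t=6: ready={B,C,E,F,G,H} → run E
t=7: ready={B,C,E,F,G,H} → run E
t=8: ready={B,C,E,F,G,H} → run E
t=9: ready={B,C,E,F,G,H} → run E
t=10: ready={B,C,E,F,G,H} → run E
t=11: ready={B,C,F,G,H} → run F
t=12: ready={B,C,F,G,H} → run F
t=13: ready={B,C,F,G,H} → run F
t=14: ready={B,C,F,G,H} → run F
t=15: ready={B,C,F,G,H} → run F
t=16: ready={B,C,F,G,H} → run F
t=17: ready={B,C,F,G,H} → run F
t=18: ready={B,C,F,G,H} → run F
t=19: ready={B,C,G,H} → run G
t=20: ready={B,C,G,H} → run G
t=21: ready={B,C,G,H} → run G
t=22: ready={B,C,G,H} → run G
t=23: ready={B,C,H} → run H
t=24: ready={B,C,H} → run H
t=25: ready={B,C,H} → run H
t=26: ready={B,C,H} → run H
t=27: ready={B,C,H} → run H
t=28: ready={B,C,H} → run H
t=29: ready={B,C} → run B
t=30: ready={B,C} → run B
t=31: ready={B,C} → run B
t=32: ready={B,C} → run B
t=33: ready={B,C} → run B
t=34: ready={B,C} → run B
t=35: ready={B,C} → run B
t=36: ready={C} → run C
t=37: ready={C} → run C
t=38: (idle)
t=39: (idle)
t=40: (idle)
t=41: (idle)
t=42: (idle)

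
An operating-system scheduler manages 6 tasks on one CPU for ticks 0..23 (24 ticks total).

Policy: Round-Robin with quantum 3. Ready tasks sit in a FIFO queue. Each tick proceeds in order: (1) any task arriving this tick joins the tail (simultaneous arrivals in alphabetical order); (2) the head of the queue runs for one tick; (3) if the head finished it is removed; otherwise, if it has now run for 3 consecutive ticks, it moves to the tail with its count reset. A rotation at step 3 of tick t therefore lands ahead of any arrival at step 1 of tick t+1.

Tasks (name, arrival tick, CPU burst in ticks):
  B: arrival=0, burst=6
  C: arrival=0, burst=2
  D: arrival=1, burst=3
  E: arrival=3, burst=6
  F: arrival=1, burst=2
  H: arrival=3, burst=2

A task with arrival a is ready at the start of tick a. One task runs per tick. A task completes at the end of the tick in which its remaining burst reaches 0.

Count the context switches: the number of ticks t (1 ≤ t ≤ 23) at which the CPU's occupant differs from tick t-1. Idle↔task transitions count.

t=0: queue=[B,C] q_used=0 → run B
t=1: queue=[B,C,D,F] q_used=1 → run B
t=2: queue=[B,C,D,F] q_used=2 → run B
t=3: queue=[C,D,F,B,E,H] q_used=0 → run C
t=4: queue=[C,D,F,B,E,H] q_used=1 → run C
t=5: queue=[D,F,B,E,H] q_used=0 → run D
t=6: queue=[D,F,B,E,H] q_used=1 → run D
t=7: queue=[D,F,B,E,H] q_used=2 → run D
t=8: queue=[F,B,E,H] q_used=0 → run F
t=9: queue=[F,B,E,H] q_used=1 → run F
t=10: queue=[B,E,H] q_used=0 → run B
t=11: queue=[B,E,H] q_used=1 → run B
t=12: queue=[B,E,H] q_used=2 → run B
t=13: queue=[E,H] q_used=0 → run E
t=14: queue=[E,H] q_used=1 → run E
t=15: queue=[E,H] q_used=2 → run E
t=16: queue=[H,E] q_used=0 → run H
t=17: queue=[H,E] q_used=1 → run H
t=18: queue=[E] q_used=0 → run E
t=19: queue=[E] q_used=1 → run E
t=20: queue=[E] q_used=2 → run E
t=21: (idle)
t=22: (idle)
t=23: (idle)

context switches = 8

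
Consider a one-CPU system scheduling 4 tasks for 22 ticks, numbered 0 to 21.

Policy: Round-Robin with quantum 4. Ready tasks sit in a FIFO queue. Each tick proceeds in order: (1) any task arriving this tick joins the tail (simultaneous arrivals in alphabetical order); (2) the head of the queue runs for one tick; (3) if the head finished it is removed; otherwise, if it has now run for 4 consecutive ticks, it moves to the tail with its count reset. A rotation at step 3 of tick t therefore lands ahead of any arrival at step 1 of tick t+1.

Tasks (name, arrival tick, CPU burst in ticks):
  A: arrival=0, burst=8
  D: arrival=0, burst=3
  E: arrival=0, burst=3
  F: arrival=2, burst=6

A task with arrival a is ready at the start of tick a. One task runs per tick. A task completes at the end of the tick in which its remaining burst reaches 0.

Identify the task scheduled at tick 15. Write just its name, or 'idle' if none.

t=0: queue=[A,D,E] q_used=0 → run A
t=1: queue=[A,D,E] q_used=1 → run A
t=2: queue=[A,D,E,F] q_used=2 → run A
t=3: queue=[A,D,E,F] q_used=3 → run A
t=4: queue=[D,E,F,A] q_used=0 → run D
t=5: queue=[D,E,F,A] q_used=1 → run D
t=6: queue=[D,E,F,A] q_used=2 → run D
t=7: queue=[E,F,A] q_used=0 → run E
t=8: queue=[E,F,A] q_used=1 → run E
t=9: queue=[E,F,A] q_used=2 → run E
t=10: queue=[F,A] q_used=0 → run F
t=11: queue=[F,A] q_used=1 → run F
t=12: queue=[F,A] q_used=2 → run F
t=13: queue=[F,A] q_used=3 → run F
t=14: queue=[A,F] q_used=0 → run A
t=15: queue=[A,F] q_used=1 → run A
t=16: queue=[A,F] q_used=2 → run A
t=17: queue=[A,F] q_used=3 → run A
t=18: queue=[F] q_used=0 → run F
t=19: queue=[F] q_used=1 → run F
t=20: (idle)
t=21: (idle)

running at tick 15 = A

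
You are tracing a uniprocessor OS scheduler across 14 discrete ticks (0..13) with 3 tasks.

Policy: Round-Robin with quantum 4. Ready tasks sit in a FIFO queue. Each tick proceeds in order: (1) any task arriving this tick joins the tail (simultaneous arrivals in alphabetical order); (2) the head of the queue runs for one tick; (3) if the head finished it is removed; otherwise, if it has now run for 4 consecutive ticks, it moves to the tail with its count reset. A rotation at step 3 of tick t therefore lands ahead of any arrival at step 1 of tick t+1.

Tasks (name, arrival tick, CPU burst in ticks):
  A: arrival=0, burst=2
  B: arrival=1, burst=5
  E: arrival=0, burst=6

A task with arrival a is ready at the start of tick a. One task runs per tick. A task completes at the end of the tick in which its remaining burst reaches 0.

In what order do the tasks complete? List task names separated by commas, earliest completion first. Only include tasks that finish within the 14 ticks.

t=0: queue=[A,E] q_used=0 → run A
t=1: queue=[A,E,B] q_used=1 → run A
t=2: queue=[E,B] q_used=0 → run E
t=3: queue=[E,B] q_used=1 → run E
t=4: queue=[E,B] q_used=2 → run E
t=5: queue=[E,B] q_used=3 → run E
t=6: queue=[B,E] q_used=0 → run B
t=7: queue=[B,E] q_used=1 → run B
t=8: queue=[B,E] q_used=2 → run B
t=9: queue=[B,E] q_used=3 → run B
t=10: queue=[E,B] q_used=0 → run E
t=11: queue=[E,B] q_used=1 → run E
t=12: queue=[B] q_used=0 → run B
t=13: (idle)

completion order = A, E, B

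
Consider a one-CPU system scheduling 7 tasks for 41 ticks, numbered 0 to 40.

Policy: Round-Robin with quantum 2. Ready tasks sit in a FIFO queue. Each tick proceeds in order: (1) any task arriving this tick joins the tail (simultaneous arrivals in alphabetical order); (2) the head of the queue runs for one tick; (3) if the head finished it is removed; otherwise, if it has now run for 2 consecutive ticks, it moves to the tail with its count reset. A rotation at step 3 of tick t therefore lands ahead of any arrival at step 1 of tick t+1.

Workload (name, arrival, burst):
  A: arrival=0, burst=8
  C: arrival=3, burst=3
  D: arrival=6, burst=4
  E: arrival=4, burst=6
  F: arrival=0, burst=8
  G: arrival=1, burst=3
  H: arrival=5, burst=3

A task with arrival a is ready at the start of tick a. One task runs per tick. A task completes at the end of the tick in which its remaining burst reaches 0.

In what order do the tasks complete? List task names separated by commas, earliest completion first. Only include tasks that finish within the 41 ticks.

t=0: queue=[A,F] q_used=0 → run A
t=1: queue=[A,F,G] q_used=1 → run A
t=2: queue=[F,G,A] q_used=0 → run F
t=3: queue=[F,G,A,C] q_used=1 → run F
t=4: queue=[G,A,C,F,E] q_used=0 → run G
t=5: queue=[G,A,C,F,E,H] q_used=1 → run G
t=6: queue=[A,C,F,E,H,G,D] q_used=0 → run A
t=7: queue=[A,C,F,E,H,G,D] q_used=1 → run A
t=8: queue=[C,F,E,H,G,D,A] q_used=0 → run C
t=9: queue=[C,F,E,H,G,D,A] q_used=1 → run C
t=10: queue=[F,E,H,G,D,A,C] q_used=0 → run F
t=11: queue=[F,E,H,G,D,A,C] q_used=1 → run F
t=12: queue=[E,H,G,D,A,C,F] q_used=0 → run E
t=13: queue=[E,H,G,D,A,C,F] q_used=1 → run E
t=14: queue=[H,G,D,A,C,F,E] q_used=0 → run H
t=15: queue=[H,G,D,A,C,F,E] q_used=1 → run H
t=16: queue=[G,D,A,C,F,E,H] q_used=0 → run G
t=17: queue=[D,A,C,F,E,H] q_used=0 → run D
t=18: queue=[D,A,C,F,E,H] q_used=1 → run D
t=19: queue=[A,C,F,E,H,D] q_used=0 → run A
t=20: queue=[A,C,F,E,H,D] q_used=1 → run A
t=21: queue=[C,F,E,H,D,A] q_used=0 → run C
t=22: queue=[F,E,H,D,A] q_used=0 → run F
t=23: queue=[F,E,H,D,A] q_used=1 → run F
t=24: queue=[E,H,D,A,F] q_used=0 → run E
t=25: queue=[E,H,D,A,F] q_used=1 → run E
t=26: queue=[H,D,A,F,E] q_used=0 → run H
t=27: queue=[D,A,F,E] q_used=0 → run D
t=28: queue=[D,A,F,E] q_used=1 → run D
t=29: queue=[A,F,E] q_used=0 → run A
t=30: queue=[A,F,E] q_used=1 → run A
t=31: queue=[F,E] q_used=0 → run F
t=32: queue=[F,E] q_used=1 → run F
t=33: queue=[E] q_used=0 → run E
t=34: queue=[E] q_used=1 → run E
t=35: (idle)
t=36: (idle)
t=37: (idle)
t=38: (idle)
t=39: (idle)
t=40: (idle)

completion order = G, C, H, D, A, F, E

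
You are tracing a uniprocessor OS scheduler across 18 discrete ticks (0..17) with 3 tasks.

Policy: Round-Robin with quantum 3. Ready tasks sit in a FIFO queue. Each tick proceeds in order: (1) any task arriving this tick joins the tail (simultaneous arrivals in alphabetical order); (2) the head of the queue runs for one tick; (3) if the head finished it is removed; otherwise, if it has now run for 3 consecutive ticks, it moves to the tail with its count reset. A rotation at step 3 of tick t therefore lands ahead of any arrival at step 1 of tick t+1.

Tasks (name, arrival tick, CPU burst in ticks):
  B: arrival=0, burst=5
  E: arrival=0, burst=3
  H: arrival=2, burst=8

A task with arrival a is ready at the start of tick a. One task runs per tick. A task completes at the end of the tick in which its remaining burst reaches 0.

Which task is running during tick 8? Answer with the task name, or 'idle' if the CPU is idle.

t=0: queue=[B,E] q_used=0 → run B
t=1: queue=[B,E] q_used=1 → run B
t=2: queue=[B,E,H] q_used=2 → run B
t=3: queue=[E,H,B] q_used=0 → run E
t=4: queue=[E,H,B] q_used=1 → run E
t=5: queue=[E,H,B] q_used=2 → run E
t=6: queue=[H,B] q_used=0 → run H
t=7: queue=[H,B] q_used=1 → run H
t=8: queue=[H,B] q_used=2 → run H
t=9: queue=[B,H] q_used=0 → run B
t=10: queue=[B,H] q_used=1 → run B
t=11: queue=[H] q_used=0 → run H
t=12: queue=[H] q_used=1 → run H
t=13: queue=[H] q_used=2 → run H
t=14: queue=[H] q_used=0 → run H
t=15: queue=[H] q_used=1 → run H
t=16: (idle)
t=17: (idle)

running at tick 8 = H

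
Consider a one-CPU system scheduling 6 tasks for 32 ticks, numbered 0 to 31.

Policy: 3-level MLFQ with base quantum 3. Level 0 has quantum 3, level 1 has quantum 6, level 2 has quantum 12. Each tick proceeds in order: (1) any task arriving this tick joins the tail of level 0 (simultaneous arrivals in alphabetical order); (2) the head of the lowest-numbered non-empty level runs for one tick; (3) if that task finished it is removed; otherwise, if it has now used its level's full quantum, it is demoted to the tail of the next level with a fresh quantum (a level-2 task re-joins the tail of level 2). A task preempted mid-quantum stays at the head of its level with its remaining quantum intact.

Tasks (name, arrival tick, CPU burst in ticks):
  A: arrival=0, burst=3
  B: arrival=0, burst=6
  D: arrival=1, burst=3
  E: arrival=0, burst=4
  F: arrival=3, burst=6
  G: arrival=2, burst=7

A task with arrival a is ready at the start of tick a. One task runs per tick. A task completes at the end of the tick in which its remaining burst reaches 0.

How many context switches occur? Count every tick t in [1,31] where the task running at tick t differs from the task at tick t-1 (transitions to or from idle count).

context switches = 10

t=0: L0/L1/L2 = ABE/-/- → run A
t=1: L0/L1/L2 = ABED/-/- → run A
t=2: L0/L1/L2 = ABEDG/-/- → run A
t=3: L0/L1/L2 = BEDGF/-/- → run B
t=4: L0/L1/L2 = BEDGF/-/- → run B
t=5: L0/L1/L2 = BEDGF/-/- → run B
t=6: L0/L1/L2 = EDGF/B/- → run E
t=7: L0/L1/L2 = EDGF/B/- → run E
t=8: L0/L1/L2 = EDGF/B/- → run E
t=9: L0/L1/L2 = DGF/BE/- → run D
t=10: L0/L1/L2 = DGF/BE/- → run D
t=11: L0/L1/L2 = DGF/BE/- → run D
t=12: L0/L1/L2 = GF/BE/- → run G
t=13: L0/L1/L2 = GF/BE/- → run G
t=14: L0/L1/L2 = GF/BE/- → run G
t=15: L0/L1/L2 = F/BEG/- → run F
t=16: L0/L1/L2 = F/BEG/- → run F
t=17: L0/L1/L2 = F/BEG/- → run F
t=18: L0/L1/L2 = -/BEGF/- → run B
t=19: L0/L1/L2 = -/BEGF/- → run B
t=20: L0/L1/L2 = -/BEGF/- → run B
t=21: L0/L1/L2 = -/EGF/- → run E
t=22: L0/L1/L2 = -/GF/- → run G
t=23: L0/L1/L2 = -/GF/- → run G
t=24: L0/L1/L2 = -/GF/- → run G
t=25: L0/L1/L2 = -/GF/- → run G
t=26: L0/L1/L2 = -/F/- → run F
t=27: L0/L1/L2 = -/F/- → run F
t=28: L0/L1/L2 = -/F/- → run F
t=29: (idle)
t=30: (idle)
t=31: (idle)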